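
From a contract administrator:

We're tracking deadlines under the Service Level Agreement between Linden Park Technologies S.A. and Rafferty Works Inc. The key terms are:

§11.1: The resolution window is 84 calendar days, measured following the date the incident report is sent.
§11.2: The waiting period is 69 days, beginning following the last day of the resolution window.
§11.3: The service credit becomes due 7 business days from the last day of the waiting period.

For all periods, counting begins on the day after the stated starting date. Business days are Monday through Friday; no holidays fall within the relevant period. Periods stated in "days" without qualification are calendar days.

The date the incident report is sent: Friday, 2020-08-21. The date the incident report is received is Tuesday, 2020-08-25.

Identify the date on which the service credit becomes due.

The last day of the resolution window: 2020-08-21 + 84 days = 2020-11-13.
Adding 69 calendar days to 2020-11-13 gives 2021-01-21, which is the last day of the waiting period.
The date on which the service credit becomes due: 7 business days after Thursday, 2021-01-21, skipping weekends — Jan 22, Jan 25, Jan 26, Jan 27, Jan 28, Jan 29, Feb 1 — lands on Monday, 2021-02-01.

2021-02-01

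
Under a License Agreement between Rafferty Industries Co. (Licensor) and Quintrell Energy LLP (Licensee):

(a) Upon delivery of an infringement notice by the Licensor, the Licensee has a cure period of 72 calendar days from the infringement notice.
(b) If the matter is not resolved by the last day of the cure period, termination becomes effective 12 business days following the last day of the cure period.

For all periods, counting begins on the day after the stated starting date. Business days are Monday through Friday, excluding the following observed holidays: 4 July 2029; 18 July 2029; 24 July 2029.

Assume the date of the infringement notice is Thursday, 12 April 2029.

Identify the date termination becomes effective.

11 July 2029

Adding 72 calendar days to 12 April 2029 gives 23 June 2029, which is the last day of the cure period.
From Saturday, 23 June 2029, 12 business days (Jun 25, Jun 26, Jun 27, Jun 28, …, Jul 9, Jul 10, Jul 11, skipping weekends and the listed holiday on Jul 4) brings us to Wednesday, 11 July 2029, which is the date termination becomes effective.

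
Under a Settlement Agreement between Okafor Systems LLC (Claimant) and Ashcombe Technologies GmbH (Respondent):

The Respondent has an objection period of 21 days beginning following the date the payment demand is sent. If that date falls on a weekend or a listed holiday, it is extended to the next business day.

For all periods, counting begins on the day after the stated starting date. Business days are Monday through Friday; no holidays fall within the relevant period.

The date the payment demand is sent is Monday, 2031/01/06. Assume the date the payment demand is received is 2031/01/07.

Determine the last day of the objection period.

Adding 21 calendar days to 2031/01/06 gives 2031/01/27, which is the last day of the objection period. 2031/01/27 is a Monday, so no roll-forward applies.

2031/01/27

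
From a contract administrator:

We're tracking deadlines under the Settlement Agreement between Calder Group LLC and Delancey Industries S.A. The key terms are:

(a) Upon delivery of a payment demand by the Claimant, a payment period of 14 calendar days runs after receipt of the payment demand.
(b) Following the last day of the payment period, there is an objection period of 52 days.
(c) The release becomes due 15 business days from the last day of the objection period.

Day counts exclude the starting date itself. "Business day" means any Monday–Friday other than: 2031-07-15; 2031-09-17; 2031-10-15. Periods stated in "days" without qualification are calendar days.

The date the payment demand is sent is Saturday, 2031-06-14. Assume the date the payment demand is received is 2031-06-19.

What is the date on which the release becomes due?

2031-09-12

Adding 14 calendar days to 2031-06-19 gives 2031-07-03, which is the last day of the payment period.
The last day of the objection period: 2031-07-03 + 52 days = 2031-08-24.
From Sunday, 2031-08-24, 15 business days (Aug 25, Aug 26, Aug 27, Aug 28, …, Sep 10, Sep 11, Sep 12, skipping weekends) brings us to Friday, 2031-09-12, which is the date on which the release becomes due.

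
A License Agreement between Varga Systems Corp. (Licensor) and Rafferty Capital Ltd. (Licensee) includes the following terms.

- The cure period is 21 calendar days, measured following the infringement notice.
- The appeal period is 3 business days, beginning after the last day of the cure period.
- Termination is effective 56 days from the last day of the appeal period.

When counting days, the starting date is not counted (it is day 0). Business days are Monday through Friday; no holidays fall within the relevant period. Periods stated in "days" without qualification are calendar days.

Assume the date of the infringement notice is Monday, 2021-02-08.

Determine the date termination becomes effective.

2021-04-29

The last day of the cure period: 21 calendar days after 2021-02-08 is 2021-03-01.
The last day of the appeal period: 3 business days after Monday, 2021-03-01, skipping weekends — Mar 2, Mar 3, Mar 4 — lands on Thursday, 2021-03-04.
Adding 56 calendar days to 2021-03-04 gives 2021-04-29, which is the date termination becomes effective.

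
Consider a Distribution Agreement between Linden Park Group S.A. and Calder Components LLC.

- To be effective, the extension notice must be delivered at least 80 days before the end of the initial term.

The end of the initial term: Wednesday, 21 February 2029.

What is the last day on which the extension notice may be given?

3 December 2028

21 February 2029 minus 80 days is 3 December 2028.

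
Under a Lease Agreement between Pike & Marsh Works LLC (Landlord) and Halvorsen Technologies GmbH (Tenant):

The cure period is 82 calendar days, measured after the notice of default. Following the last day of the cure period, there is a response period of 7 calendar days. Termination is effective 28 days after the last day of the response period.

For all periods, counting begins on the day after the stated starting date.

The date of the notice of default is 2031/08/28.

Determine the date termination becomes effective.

The last day of the cure period: 82 calendar days after 2031/08/28 is 2031/11/18.
The last day of the response period: 2031/11/18 + 7 days = 2031/11/25.
Adding 28 calendar days to 2031/11/25 gives 2031/12/23, which is the date termination becomes effective.

2031/12/23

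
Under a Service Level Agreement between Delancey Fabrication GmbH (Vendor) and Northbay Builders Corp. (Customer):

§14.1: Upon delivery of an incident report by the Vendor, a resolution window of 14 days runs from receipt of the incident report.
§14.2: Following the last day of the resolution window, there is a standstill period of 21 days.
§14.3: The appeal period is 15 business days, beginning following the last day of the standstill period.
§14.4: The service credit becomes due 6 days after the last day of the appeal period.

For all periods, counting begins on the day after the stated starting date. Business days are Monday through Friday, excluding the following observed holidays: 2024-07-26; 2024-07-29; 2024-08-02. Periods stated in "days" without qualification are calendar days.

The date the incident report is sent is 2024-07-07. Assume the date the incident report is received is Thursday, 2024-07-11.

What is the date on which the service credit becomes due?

2024-09-11

Adding 14 calendar days to 2024-07-11 gives 2024-07-25, which is the last day of the resolution window.
The last day of the standstill period: 2024-07-25 + 21 days = 2024-08-15.
The last day of the appeal period: 15 business days after Thursday, 2024-08-15, skipping weekends — Aug 16, Aug 19, Aug 20, Aug 21, …, Sep 3, Sep 4, Sep 5 — lands on Thursday, 2024-09-05.
The date on which the service credit becomes due: 2024-09-05 + 6 days = 2024-09-11.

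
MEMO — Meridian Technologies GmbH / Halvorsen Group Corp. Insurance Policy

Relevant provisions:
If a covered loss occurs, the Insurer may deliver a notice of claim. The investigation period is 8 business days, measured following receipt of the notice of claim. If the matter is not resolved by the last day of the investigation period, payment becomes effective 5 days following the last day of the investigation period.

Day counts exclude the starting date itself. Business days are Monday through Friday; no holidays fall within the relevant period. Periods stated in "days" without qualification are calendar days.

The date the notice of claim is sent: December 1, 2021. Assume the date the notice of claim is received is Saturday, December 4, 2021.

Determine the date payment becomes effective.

The last day of the investigation period: 8 business days after Saturday, December 4, 2021, skipping weekends — Dec 6, Dec 7, Dec 8, Dec 9, Dec 10, Dec 13, Dec 14, Dec 15 — lands on Wednesday, December 15, 2021.
The date payment becomes effective: 5 calendar days after December 15, 2021 is December 20, 2021.

December 20, 2021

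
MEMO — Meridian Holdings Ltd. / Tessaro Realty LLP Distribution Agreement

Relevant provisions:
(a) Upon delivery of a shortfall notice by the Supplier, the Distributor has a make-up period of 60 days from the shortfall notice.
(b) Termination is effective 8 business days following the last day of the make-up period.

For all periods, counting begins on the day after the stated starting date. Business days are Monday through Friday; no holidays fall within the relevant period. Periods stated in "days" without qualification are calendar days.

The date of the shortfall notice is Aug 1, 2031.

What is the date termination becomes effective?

The last day of the make-up period: Aug 1, 2031 + 60 days = Sep 30, 2031.
The date termination becomes effective: counting 8 business days from Tuesday, Sep 30, 2031 (Oct 1, Oct 2, Oct 3, Oct 6, Oct 7, Oct 8, Oct 9, Oct 10, skipping weekends) reaches Friday, Oct 10, 2031.

Oct 10, 2031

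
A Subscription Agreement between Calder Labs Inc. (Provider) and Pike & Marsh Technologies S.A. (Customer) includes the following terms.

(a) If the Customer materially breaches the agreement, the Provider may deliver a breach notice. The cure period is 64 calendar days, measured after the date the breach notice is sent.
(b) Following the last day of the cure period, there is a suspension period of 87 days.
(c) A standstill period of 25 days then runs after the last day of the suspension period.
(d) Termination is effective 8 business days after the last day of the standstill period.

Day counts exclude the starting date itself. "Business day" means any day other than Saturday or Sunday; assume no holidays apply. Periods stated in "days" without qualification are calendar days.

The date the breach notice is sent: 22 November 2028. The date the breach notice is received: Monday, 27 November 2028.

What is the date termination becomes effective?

29 May 2029

Adding 64 calendar days to 22 November 2028 gives 25 January 2029, which is the last day of the cure period.
The last day of the suspension period: 25 January 2029 + 87 days = 22 April 2029.
Adding 25 calendar days to 22 April 2029 gives 17 May 2029, which is the last day of the standstill period.
The date termination becomes effective: 8 business days after Thursday, 17 May 2029, skipping weekends — May 18, May 21, May 22, May 23, May 24, May 25, May 28, May 29 — lands on Tuesday, 29 May 2029.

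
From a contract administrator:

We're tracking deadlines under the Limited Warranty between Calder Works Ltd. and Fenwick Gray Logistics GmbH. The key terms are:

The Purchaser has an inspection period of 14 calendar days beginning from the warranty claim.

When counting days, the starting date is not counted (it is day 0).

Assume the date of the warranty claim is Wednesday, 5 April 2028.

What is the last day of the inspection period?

The last day of the inspection period: 5 April 2028 + 14 days = 19 April 2028.

19 April 2028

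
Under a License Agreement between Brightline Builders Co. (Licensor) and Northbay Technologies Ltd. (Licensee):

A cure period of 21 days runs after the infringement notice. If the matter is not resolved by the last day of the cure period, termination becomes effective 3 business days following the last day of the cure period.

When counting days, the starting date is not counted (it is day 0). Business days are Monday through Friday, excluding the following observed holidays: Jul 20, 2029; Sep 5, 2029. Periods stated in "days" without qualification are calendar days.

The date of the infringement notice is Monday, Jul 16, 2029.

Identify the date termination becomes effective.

The last day of the cure period: 21 calendar days after Jul 16, 2029 is Aug 6, 2029.
The date termination becomes effective: 3 business days after Monday, Aug 6, 2029, skipping weekends — Aug 7, Aug 8, Aug 9 — lands on Thursday, Aug 9, 2029.

Aug 9, 2029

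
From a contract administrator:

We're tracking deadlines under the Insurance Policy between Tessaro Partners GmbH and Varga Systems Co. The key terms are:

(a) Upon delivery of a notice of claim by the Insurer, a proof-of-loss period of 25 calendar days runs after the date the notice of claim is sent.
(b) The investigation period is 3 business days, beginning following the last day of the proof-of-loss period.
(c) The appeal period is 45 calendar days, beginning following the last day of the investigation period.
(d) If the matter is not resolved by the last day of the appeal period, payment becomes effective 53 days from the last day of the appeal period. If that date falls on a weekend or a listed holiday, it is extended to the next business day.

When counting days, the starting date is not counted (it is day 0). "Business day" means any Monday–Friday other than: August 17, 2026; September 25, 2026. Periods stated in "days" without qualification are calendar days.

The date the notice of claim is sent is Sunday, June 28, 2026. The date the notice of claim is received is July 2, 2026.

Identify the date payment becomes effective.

November 3, 2026

Adding 25 calendar days to June 28, 2026 gives July 23, 2026, which is the last day of the proof-of-loss period.
From Thursday, July 23, 2026, 3 business days (Jul 24, Jul 27, Jul 28, skipping weekends) brings us to Tuesday, July 28, 2026, which is the last day of the investigation period.
The last day of the appeal period: 45 calendar days after July 28, 2026 is September 11, 2026.
The date payment becomes effective: September 11, 2026 + 53 days = November 3, 2026. November 3, 2026 is a Tuesday and is not a listed holiday, so no roll-forward applies.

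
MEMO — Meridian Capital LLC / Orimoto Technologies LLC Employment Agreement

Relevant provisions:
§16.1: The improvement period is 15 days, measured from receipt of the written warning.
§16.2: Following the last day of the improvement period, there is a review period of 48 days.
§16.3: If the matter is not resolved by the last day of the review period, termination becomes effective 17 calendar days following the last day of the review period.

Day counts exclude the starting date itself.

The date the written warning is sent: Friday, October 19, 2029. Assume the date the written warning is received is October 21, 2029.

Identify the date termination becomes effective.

The last day of the improvement period: October 21, 2029 + 15 days = November 5, 2029.
The last day of the review period: November 5, 2029 + 48 days = December 23, 2029.
The date termination becomes effective: December 23, 2029 + 17 days = January 9, 2030.

January 9, 2030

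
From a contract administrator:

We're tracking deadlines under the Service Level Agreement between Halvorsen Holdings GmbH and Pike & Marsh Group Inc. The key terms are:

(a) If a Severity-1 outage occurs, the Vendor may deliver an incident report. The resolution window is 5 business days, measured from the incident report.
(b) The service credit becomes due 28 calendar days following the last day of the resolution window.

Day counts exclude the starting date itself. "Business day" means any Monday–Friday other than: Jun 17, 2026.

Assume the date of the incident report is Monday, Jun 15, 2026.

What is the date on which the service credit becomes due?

The last day of the resolution window: counting 5 business days from Monday, Jun 15, 2026 (Jun 16, Jun 18, Jun 19, Jun 22, Jun 23, skipping weekends and the listed holiday on Jun 17) reaches Tuesday, Jun 23, 2026.
The date on which the service credit becomes due: 28 calendar days after Jun 23, 2026 is Jul 21, 2026.

Jul 21, 2026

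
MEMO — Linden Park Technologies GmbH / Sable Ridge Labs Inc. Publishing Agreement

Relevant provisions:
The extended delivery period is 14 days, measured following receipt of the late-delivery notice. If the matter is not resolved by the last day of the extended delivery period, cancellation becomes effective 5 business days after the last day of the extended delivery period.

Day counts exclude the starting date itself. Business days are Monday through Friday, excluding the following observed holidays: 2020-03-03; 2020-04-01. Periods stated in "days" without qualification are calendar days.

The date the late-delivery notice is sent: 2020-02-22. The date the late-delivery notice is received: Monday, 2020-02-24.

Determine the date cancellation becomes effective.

Adding 14 calendar days to 2020-02-24 gives 2020-03-09, which is the last day of the extended delivery period.
From Monday, 2020-03-09, 5 business days (Mar 10, Mar 11, Mar 12, Mar 13, Mar 16, skipping weekends) brings us to Monday, 2020-03-16, which is the date cancellation becomes effective.

2020-03-16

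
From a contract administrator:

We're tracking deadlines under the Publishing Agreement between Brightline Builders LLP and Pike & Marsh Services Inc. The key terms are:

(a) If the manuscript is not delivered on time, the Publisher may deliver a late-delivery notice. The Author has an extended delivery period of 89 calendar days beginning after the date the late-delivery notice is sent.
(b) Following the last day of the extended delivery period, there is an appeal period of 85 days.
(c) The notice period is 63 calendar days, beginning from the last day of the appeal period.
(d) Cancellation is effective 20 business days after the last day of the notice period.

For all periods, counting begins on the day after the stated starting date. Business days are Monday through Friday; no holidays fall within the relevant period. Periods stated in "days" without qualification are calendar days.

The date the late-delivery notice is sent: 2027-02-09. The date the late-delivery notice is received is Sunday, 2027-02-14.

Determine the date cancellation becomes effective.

The last day of the extended delivery period: 89 calendar days after 2027-02-09 is 2027-05-09.
The last day of the appeal period: 85 calendar days after 2027-05-09 is 2027-08-02.
Adding 63 calendar days to 2027-08-02 gives 2027-10-04, which is the last day of the notice period.
From Monday, 2027-10-04, 20 business days (Oct 5, Oct 6, Oct 7, Oct 8, …, Oct 28, Oct 29, Nov 1, skipping weekends) brings us to Monday, 2027-11-01, which is the date cancellation becomes effective.

2027-11-01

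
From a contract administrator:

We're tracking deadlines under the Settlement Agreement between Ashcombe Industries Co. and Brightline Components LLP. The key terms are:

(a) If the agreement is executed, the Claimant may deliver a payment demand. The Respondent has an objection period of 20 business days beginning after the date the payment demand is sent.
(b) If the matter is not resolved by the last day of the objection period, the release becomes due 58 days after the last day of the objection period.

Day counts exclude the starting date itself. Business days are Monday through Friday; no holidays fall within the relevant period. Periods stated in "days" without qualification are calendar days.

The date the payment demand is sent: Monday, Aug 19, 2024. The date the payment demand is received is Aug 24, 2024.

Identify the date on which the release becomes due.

From Monday, Aug 19, 2024, 20 business days (Aug 20, Aug 21, Aug 22, Aug 23, …, Sep 12, Sep 13, Sep 16, skipping weekends) brings us to Monday, Sep 16, 2024, which is the last day of the objection period.
Adding 58 calendar days to Sep 16, 2024 gives Nov 13, 2024, which is the date on which the release becomes due.

Nov 13, 2024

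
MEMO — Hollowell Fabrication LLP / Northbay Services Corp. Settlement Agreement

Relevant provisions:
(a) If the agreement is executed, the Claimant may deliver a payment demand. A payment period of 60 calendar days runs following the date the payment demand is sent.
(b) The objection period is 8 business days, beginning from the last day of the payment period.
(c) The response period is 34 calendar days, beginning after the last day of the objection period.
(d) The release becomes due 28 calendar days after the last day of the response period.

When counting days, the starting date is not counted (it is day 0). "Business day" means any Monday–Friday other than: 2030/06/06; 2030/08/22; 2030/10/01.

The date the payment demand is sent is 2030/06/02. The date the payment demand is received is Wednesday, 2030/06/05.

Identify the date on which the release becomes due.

The last day of the payment period: 60 calendar days after 2030/06/02 is 2030/08/01.
The last day of the objection period: 8 business days after Thursday, 2030/08/01, skipping weekends — Aug 2, Aug 5, Aug 6, Aug 7, Aug 8, Aug 9, Aug 12, Aug 13 — lands on Tuesday, 2030/08/13.
The last day of the response period: 34 calendar days after 2030/08/13 is 2030/09/16.
The date on which the release becomes due: 28 calendar days after 2030/09/16 is 2030/10/14.

2030/10/14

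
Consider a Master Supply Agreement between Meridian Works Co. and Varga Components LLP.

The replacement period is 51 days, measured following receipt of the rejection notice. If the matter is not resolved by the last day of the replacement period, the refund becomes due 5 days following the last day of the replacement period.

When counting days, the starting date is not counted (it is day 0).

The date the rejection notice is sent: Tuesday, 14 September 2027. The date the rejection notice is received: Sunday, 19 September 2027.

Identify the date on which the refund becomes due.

The last day of the replacement period: 19 September 2027 + 51 days = 9 November 2027.
The date on which the refund becomes due: 9 November 2027 + 5 days = 14 November 2027.

14 November 2027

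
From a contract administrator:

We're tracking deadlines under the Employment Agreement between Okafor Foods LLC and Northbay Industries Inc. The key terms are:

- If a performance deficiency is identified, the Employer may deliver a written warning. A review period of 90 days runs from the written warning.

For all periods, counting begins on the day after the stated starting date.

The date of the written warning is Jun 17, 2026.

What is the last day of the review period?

The last day of the review period: Jun 17, 2026 + 90 days = Sep 15, 2026.

Sep 15, 2026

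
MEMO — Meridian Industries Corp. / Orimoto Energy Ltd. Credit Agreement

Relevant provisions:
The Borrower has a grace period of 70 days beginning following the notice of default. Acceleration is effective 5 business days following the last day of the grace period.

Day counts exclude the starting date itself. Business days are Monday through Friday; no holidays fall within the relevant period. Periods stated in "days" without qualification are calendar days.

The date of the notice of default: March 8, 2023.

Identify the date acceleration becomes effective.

The last day of the grace period: 70 calendar days after March 8, 2023 is May 17, 2023.
From Wednesday, May 17, 2023, 5 business days (May 18, May 19, May 22, May 23, May 24, skipping weekends) brings us to Wednesday, May 24, 2023, which is the date acceleration becomes effective.

May 24, 2023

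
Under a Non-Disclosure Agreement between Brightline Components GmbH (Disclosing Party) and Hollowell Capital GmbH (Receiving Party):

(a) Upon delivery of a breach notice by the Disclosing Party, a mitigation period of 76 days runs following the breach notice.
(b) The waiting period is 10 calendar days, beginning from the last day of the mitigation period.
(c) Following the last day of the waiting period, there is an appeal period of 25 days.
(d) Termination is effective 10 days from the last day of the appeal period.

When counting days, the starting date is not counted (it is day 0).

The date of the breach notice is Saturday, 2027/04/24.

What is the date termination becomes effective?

2027/08/23

Adding 76 calendar days to 2027/04/24 gives 2027/07/09, which is the last day of the mitigation period.
The last day of the waiting period: 10 calendar days after 2027/07/09 is 2027/07/19.
The last day of the appeal period: 2027/07/19 + 25 days = 2027/08/13.
The date termination becomes effective: 10 calendar days after 2027/08/13 is 2027/08/23.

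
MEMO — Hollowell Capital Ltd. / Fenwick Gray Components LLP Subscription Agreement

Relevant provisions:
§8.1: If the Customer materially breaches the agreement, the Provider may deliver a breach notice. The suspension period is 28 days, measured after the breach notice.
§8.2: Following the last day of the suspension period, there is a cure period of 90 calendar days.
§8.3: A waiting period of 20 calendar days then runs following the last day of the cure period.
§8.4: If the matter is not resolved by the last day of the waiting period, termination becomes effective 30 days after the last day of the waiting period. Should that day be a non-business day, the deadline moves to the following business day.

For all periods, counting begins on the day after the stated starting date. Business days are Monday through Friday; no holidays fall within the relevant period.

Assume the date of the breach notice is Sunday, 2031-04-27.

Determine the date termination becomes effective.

The last day of the suspension period: 2031-04-27 + 28 days = 2031-05-25.
Adding 90 calendar days to 2031-05-25 gives 2031-08-23, which is the last day of the cure period.
The last day of the waiting period: 20 calendar days after 2031-08-23 is 2031-09-12.
Adding 30 calendar days to 2031-09-12 gives 2031-10-12, which is the date termination becomes effective. That falls on a Sunday, so it rolls to the next business day, Monday, 2031-10-13.

2031-10-13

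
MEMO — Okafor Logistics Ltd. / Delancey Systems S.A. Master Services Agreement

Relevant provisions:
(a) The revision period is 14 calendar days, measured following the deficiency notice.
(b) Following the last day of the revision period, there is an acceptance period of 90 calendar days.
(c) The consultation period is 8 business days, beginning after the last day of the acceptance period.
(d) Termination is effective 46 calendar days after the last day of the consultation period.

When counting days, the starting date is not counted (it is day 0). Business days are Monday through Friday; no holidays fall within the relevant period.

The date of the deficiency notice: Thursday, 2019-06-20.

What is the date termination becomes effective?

2019-11-29

Adding 14 calendar days to 2019-06-20 gives 2019-07-04, which is the last day of the revision period.
The last day of the acceptance period: 2019-07-04 + 90 days = 2019-10-02.
The last day of the consultation period: 8 business days after Wednesday, 2019-10-02, skipping weekends — Oct 3, Oct 4, Oct 7, Oct 8, Oct 9, Oct 10, Oct 11, Oct 14 — lands on Monday, 2019-10-14.
The date termination becomes effective: 46 calendar days after 2019-10-14 is 2019-11-29.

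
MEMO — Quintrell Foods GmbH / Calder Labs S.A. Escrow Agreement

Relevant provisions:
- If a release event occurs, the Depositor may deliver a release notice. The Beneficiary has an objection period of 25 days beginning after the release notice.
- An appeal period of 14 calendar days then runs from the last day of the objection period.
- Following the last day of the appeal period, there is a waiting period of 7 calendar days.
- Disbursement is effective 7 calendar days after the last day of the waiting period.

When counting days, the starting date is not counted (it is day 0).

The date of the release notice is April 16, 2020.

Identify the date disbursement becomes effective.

June 8, 2020

Adding 25 calendar days to April 16, 2020 gives May 11, 2020, which is the last day of the objection period.
The last day of the appeal period: 14 calendar days after May 11, 2020 is May 25, 2020.
The last day of the waiting period: 7 calendar days after May 25, 2020 is June 1, 2020.
Adding 7 calendar days to June 1, 2020 gives June 8, 2020, which is the date disbursement becomes effective.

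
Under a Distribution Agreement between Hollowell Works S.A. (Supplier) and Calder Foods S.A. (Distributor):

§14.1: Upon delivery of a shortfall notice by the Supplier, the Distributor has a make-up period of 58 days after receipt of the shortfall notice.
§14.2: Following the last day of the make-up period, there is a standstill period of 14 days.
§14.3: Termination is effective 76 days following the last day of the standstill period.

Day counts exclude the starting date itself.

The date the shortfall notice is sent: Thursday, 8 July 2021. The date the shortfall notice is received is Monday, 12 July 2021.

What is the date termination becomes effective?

7 December 2021

The last day of the make-up period: 58 calendar days after 12 July 2021 is 8 September 2021.
Adding 14 calendar days to 8 September 2021 gives 22 September 2021, which is the last day of the standstill period.
The date termination becomes effective: 76 calendar days after 22 September 2021 is 7 December 2021.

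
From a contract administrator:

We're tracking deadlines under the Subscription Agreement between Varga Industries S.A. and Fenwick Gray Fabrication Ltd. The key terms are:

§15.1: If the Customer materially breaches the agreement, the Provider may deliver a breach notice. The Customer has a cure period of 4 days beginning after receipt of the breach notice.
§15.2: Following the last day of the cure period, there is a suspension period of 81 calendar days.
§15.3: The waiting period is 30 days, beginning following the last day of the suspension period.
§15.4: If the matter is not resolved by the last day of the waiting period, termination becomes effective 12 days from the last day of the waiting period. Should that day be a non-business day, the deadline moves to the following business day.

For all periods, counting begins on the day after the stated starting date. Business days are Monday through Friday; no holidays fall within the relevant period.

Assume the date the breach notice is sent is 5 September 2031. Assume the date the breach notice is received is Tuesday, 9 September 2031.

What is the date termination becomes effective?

14 January 2032

The last day of the cure period: 4 calendar days after 9 September 2031 is 13 September 2031.
Adding 81 calendar days to 13 September 2031 gives 3 December 2031, which is the last day of the suspension period.
Adding 30 calendar days to 3 December 2031 gives 2 January 2032, which is the last day of the waiting period.
Adding 12 calendar days to 2 January 2032 gives 14 January 2032, which is the date termination becomes effective. 14 January 2032 is a Wednesday, so no roll-forward applies.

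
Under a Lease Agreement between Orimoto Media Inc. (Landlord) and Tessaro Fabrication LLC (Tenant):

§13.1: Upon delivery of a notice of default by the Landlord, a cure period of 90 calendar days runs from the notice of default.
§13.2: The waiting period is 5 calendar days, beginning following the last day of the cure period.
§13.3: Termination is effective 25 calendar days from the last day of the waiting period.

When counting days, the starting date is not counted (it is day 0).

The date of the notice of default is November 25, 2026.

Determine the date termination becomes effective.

March 25, 2027

The last day of the cure period: 90 calendar days after November 25, 2026 is February 23, 2027.
The last day of the waiting period: February 23, 2027 + 5 days = February 28, 2027.
The date termination becomes effective: February 28, 2027 + 25 days = March 25, 2027.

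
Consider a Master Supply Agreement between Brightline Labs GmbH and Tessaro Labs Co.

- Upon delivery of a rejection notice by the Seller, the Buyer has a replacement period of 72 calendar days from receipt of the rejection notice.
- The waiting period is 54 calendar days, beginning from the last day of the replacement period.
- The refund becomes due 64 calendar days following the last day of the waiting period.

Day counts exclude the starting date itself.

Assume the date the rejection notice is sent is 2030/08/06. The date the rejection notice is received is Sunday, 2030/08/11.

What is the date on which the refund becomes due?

The last day of the replacement period: 72 calendar days after 2030/08/11 is 2030/10/22.
Adding 54 calendar days to 2030/10/22 gives 2030/12/15, which is the last day of the waiting period.
The date on which the refund becomes due: 64 calendar days after 2030/12/15 is 2031/02/17.

2031/02/17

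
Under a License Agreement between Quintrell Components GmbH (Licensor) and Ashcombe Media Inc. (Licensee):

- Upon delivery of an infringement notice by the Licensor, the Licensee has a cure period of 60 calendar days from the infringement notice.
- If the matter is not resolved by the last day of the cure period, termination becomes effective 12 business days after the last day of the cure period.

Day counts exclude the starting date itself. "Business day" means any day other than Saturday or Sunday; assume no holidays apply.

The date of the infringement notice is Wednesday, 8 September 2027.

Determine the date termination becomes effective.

The last day of the cure period: 8 September 2027 + 60 days = 7 November 2027.
The date termination becomes effective: counting 12 business days from Sunday, 7 November 2027 (Nov 8, Nov 9, Nov 10, Nov 11, …, Nov 19, Nov 22, Nov 23, skipping weekends) reaches Tuesday, 23 November 2027.

23 November 2027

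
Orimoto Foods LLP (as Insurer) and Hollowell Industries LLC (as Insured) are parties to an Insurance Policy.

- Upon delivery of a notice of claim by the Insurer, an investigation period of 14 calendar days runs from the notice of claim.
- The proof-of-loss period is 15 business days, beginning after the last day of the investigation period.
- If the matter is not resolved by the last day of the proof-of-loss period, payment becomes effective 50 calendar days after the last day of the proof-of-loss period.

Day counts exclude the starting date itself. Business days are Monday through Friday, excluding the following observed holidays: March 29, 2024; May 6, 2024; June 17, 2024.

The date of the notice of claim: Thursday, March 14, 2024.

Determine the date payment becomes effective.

The last day of the investigation period: 14 calendar days after March 14, 2024 is March 28, 2024.
The last day of the proof-of-loss period: counting 15 business days from Thursday, March 28, 2024 (Apr 1, Apr 2, Apr 3, Apr 4, …, Apr 17, Apr 18, Apr 19, skipping weekends and the listed holiday on Mar 29) reaches Friday, April 19, 2024.
Adding 50 calendar days to April 19, 2024 gives June 8, 2024, which is the date payment becomes effective.

June 8, 2024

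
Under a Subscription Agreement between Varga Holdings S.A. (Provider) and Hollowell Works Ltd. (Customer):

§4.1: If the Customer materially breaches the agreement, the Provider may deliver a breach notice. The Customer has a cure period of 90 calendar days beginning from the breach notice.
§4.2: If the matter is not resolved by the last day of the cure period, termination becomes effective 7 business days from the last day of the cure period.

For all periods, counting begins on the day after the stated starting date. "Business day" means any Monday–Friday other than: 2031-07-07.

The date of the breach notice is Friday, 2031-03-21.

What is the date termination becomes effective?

Adding 90 calendar days to 2031-03-21 gives 2031-06-19, which is the last day of the cure period.
The date termination becomes effective: counting 7 business days from Thursday, 2031-06-19 (Jun 20, Jun 23, Jun 24, Jun 25, Jun 26, Jun 27, Jun 30, skipping weekends) reaches Monday, 2031-06-30.

2031-06-30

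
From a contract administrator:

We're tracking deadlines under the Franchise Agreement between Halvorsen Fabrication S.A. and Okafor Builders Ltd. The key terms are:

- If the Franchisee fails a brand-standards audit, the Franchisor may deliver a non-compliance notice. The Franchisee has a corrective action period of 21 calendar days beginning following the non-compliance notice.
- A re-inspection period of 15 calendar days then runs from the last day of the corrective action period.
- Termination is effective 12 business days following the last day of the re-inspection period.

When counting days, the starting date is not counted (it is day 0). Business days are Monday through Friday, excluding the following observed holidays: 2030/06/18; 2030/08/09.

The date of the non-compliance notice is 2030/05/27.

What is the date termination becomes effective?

2030/07/18

Adding 21 calendar days to 2030/05/27 gives 2030/06/17, which is the last day of the corrective action period.
The last day of the re-inspection period: 15 calendar days after 2030/06/17 is 2030/07/02.
From Tuesday, 2030/07/02, 12 business days (Jul 3, Jul 4, Jul 5, Jul 8, …, Jul 16, Jul 17, Jul 18, skipping weekends) brings us to Thursday, 2030/07/18, which is the date termination becomes effective.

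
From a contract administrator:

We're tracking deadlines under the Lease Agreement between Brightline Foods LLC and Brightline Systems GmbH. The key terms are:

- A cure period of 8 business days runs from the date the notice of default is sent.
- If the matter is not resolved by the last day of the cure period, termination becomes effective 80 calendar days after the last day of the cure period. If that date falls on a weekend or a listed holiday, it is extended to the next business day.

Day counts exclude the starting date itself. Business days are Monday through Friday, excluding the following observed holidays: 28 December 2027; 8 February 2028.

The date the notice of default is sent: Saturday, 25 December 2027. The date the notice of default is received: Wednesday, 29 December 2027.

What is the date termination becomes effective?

The last day of the cure period: counting 8 business days from Saturday, 25 December 2027 (Dec 27, Dec 29, Dec 30, Dec 31, Jan 3, Jan 4, Jan 5, Jan 6, skipping weekends and the listed holiday on Dec 28) reaches Thursday, 6 January 2028.
The date termination becomes effective: 6 January 2028 + 80 days = 26 March 2028. That falls on a Sunday, so it rolls to the next business day, Monday, 27 March 2028.

27 March 2028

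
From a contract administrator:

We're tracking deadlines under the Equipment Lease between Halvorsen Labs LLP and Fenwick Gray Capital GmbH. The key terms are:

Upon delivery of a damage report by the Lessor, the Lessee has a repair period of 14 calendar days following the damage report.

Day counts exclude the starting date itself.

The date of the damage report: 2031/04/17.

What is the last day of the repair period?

2031/05/01

Adding 14 calendar days to 2031/04/17 gives 2031/05/01, which is the last day of the repair period.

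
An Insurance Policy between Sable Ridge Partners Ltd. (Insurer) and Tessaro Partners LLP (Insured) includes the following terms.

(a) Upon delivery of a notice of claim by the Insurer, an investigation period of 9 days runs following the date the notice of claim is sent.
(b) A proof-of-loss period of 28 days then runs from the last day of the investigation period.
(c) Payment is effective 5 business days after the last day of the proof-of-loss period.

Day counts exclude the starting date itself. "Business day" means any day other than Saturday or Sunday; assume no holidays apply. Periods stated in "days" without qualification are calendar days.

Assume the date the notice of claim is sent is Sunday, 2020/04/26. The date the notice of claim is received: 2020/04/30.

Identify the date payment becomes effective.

2020/06/09

The last day of the investigation period: 2020/04/26 + 9 days = 2020/05/05.
The last day of the proof-of-loss period: 2020/05/05 + 28 days = 2020/06/02.
The date payment becomes effective: counting 5 business days from Tuesday, 2020/06/02 (Jun 3, Jun 4, Jun 5, Jun 8, Jun 9, skipping weekends) reaches Tuesday, 2020/06/09.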